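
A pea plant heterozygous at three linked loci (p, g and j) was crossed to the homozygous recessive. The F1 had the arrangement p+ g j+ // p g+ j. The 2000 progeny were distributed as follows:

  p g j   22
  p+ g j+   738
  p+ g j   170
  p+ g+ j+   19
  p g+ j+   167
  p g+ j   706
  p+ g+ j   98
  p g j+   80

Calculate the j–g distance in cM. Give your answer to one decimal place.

The two rarest classes, p+ g+ j+ and p g j, are the double crossovers. Comparing them with the parentals, only the g allele has switched, so g is the middle locus and the order is j – g – p.
Crossovers in the j–g interval produce the single-crossover classes p+ g j and p g+ j+ (170 + 167 = 337) plus the double crossovers (41).
RF(j–g) = (337 + 41) / 2000 = 378/2000 = 0.1890 → 18.9 cM.

18.9 cM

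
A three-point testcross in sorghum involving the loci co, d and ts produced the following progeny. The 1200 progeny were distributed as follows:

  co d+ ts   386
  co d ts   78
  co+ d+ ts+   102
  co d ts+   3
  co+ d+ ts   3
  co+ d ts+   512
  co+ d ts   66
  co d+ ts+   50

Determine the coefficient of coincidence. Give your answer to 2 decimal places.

0.32

The two most frequent reciprocal classes, co+ d ts+ and co d+ ts, are the parental types, so the F1 was co+ d ts+ / co d+ ts.
The two rarest classes, co d ts+ and co+ d+ ts, are the double crossovers. Comparing them with the parentals, only the co allele has switched, so co is the middle locus and the order is d – co – ts.
d–co: (180 + 6)/1200 = 0.1550; co–ts: (116 + 6)/1200 = 0.1017.
Expected DCO frequency = 0.1550 × 0.1017 ≈ 0.01576; observed = 6/1200 ≈ 0.00500.
Coefficient of coincidence = 0.00500/0.01576 ≈ 0.32.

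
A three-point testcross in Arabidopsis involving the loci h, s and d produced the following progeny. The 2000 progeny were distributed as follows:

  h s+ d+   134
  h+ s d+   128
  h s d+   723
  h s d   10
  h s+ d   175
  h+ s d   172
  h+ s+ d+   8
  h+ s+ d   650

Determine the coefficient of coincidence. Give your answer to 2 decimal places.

The two most frequent reciprocal classes, h s d+ and h+ s+ d, are the parental types, so the F1 was h s d+ / h+ s+ d.
The two rarest classes, h s d and h+ s+ d+, are the double crossovers. Comparing them with the parentals, only the d allele has switched, so d is the middle locus and the order is h – d – s.
h–d: (303 + 18)/2000 = 0.1605; d–s: (306 + 18)/2000 = 0.1620.
Expected DCO frequency = 0.1605 × 0.1620 ≈ 0.02600; observed = 18/2000 ≈ 0.00900.
Coefficient of coincidence = 0.00900/0.02600 ≈ 0.35.

0.35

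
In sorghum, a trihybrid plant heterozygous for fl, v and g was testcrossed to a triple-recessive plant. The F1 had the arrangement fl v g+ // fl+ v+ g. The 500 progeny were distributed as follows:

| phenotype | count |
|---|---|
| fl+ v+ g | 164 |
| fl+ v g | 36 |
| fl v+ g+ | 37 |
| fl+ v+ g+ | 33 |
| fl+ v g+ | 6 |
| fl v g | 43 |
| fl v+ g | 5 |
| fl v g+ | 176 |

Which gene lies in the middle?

fl

The two rarest classes, fl+ v g+ and fl v+ g, are the double crossovers. Comparing them with the parentals, only the fl allele has switched, so fl is the middle locus and the order is g – fl – v.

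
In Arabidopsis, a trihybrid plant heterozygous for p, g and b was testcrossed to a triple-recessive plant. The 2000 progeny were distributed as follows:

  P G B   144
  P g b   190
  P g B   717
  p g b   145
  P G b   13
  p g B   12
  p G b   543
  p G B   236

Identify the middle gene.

The two most frequent reciprocal classes, p G b and P g B, are the parental types, so the F1 was p G b / P g B.
The two rarest classes, P G b and p g B, are the double crossovers. Comparing them with the parentals, only the p allele has switched, so p is the middle locus and the order is g – p – b.

p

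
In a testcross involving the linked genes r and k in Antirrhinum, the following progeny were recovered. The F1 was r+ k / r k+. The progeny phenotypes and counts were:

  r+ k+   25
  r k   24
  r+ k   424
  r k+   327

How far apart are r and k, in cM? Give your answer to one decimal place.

The recombinant classes are r+ k+ and r k: 25 + 24 = 49.
Recombination frequency = 49/800 = 0.0612 ≈ 6.1%, i.e. 6.1 cM.

6.1 cM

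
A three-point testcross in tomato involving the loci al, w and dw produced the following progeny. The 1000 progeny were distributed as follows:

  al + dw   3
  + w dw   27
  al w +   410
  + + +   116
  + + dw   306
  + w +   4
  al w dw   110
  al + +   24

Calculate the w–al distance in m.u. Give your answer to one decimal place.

The two most frequent reciprocal classes, + + dw and al w +, are the parental types, so the F1 was + + dw / al w +.
The two rarest classes, al + dw and + w +, are the double crossovers. Comparing them with the parentals, only the al allele has switched, so al is the middle locus and the order is dw – al – w.
Crossovers in the al–w interval produce the single-crossover classes + w dw and al + + (27 + 24 = 51) plus the double crossovers (7).
RF(al–w) = (51 + 7) / 1000 = 58/1000 = 0.0580 → 5.8 m.u.

5.8 m.u.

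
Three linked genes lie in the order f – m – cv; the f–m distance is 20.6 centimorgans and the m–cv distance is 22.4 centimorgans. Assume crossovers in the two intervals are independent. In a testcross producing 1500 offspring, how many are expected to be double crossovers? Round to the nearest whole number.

69

Map distances give recombination frequencies of 0.206 and 0.224 for the two intervals.
With no interference, expected double-crossover frequency = 0.206 × 0.224 = 0.04614.
Expected number = 0.04614 × 1500 = 69.22 ≈ 69.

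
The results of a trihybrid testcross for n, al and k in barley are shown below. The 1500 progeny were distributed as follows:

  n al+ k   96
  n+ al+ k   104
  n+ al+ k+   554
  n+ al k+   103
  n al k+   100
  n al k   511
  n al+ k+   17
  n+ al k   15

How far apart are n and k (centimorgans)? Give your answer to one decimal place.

15.7 centimorgans

The two most frequent reciprocal classes, n+ al+ k+ and n al k, are the parental types, so the F1 was n+ al+ k+ / n al k.
The two rarest classes, n al+ k+ and n+ al k, are the double crossovers. Comparing them with the parentals, only the n allele has switched, so n is the middle locus and the order is al – n – k.
Crossovers in the n–k interval produce the single-crossover classes n+ al+ k and n al k+ (104 + 100 = 204) plus the double crossovers (32).
RF(n–k) = (204 + 32) / 1500 = 236/1500 = 0.1573 → 15.7 centimorgans.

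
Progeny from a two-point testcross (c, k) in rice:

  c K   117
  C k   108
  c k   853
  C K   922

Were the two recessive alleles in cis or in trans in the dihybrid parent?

The two most frequent classes are C K (922) and c k (853); these are the parental (non-recombinant) types.
So the F1 carried C K on one chromosome and c k on the other — the recessive alleles are on the same chromosome (cis / coupling).

cis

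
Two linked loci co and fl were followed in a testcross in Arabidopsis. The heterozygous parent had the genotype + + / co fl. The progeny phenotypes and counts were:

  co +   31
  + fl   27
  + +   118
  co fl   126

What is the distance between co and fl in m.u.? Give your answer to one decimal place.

The recombinant classes are + fl and co +: 27 + 31 = 58.
Recombination frequency = 58/302 = 0.1921 ≈ 19.2%, i.e. 19.2 m.u.

19.2 m.u.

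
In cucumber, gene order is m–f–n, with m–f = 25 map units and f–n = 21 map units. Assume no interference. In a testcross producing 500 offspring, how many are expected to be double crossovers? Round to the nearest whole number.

26

Map distances give recombination frequencies of 0.250 and 0.210 for the two intervals.
With no interference, expected double-crossover frequency = 0.250 × 0.210 = 0.05250.
Expected number = 0.05250 × 500 = 26.25 ≈ 26.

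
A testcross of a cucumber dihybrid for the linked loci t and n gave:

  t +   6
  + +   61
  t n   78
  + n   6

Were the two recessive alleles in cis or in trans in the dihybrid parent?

The two most frequent classes are + + (61) and t n (78); these are the parental (non-recombinant) types.
So the F1 carried + + on one chromosome and t n on the other — the recessive alleles are on the same chromosome (cis / coupling).

cis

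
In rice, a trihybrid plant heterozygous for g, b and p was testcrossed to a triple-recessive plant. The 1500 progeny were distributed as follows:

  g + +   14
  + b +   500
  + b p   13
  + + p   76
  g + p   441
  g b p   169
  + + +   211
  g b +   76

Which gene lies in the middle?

p

The two most frequent reciprocal classes, + b + and g + p, are the parental types, so the F1 was + b + / g + p.
The two rarest classes, + b p and g + +, are the double crossovers. Comparing them with the parentals, only the p allele has switched, so p is the middle locus and the order is g – p – b.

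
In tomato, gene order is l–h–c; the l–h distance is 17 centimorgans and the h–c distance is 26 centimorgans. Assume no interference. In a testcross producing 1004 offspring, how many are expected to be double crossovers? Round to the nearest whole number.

Map distances give recombination frequencies of 0.170 and 0.260 for the two intervals.
With no interference, expected double-crossover frequency = 0.170 × 0.260 = 0.04420.
Expected number = 0.04420 × 1004 = 44.38 ≈ 44.

44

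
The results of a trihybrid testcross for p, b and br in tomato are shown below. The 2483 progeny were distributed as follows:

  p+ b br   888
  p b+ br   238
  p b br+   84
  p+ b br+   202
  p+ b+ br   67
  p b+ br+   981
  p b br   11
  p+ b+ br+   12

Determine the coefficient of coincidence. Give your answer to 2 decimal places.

The two most frequent reciprocal classes, p b+ br+ and p+ b br, are the parental types, so the F1 was p b+ br+ / p+ b br.
The two rarest classes, p+ b+ br+ and p b br, are the double crossovers. Comparing them with the parentals, only the p allele has switched, so p is the middle locus and the order is b – p – br.
b–p: (151 + 23)/2483 = 0.0701; p–br: (440 + 23)/2483 = 0.1865.
Expected DCO frequency = 0.0701 × 0.1865 ≈ 0.01307; observed = 23/2483 ≈ 0.00926.
Coefficient of coincidence = 0.00926/0.01307 ≈ 0.71.

0.71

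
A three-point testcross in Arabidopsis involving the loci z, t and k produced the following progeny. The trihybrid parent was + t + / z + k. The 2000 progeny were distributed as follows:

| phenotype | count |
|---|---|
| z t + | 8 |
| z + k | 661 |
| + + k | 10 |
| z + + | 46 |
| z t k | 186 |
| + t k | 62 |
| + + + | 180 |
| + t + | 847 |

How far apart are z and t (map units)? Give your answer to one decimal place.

The two rarest classes, z t + and + + k, are the double crossovers. Comparing them with the parentals, only the z allele has switched, so z is the middle locus and the order is k – z – t.
Crossovers in the z–t interval produce the single-crossover classes + + + and z t k (180 + 186 = 366) plus the double crossovers (18).
RF(z–t) = (366 + 18) / 2000 = 384/2000 = 0.1920 → 19.2 map units.

19.2 map units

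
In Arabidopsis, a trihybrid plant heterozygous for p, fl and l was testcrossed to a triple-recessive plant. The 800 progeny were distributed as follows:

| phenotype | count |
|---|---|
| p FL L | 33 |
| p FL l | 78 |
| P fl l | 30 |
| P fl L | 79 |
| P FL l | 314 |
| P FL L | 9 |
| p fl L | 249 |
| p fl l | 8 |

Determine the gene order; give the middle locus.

The two most frequent reciprocal classes, p fl L and P FL l, are the parental types, so the F1 was p fl L / P FL l.
The two rarest classes, p fl l and P FL L, are the double crossovers. Comparing them with the parentals, only the l allele has switched, so l is the middle locus and the order is p – l – fl.

l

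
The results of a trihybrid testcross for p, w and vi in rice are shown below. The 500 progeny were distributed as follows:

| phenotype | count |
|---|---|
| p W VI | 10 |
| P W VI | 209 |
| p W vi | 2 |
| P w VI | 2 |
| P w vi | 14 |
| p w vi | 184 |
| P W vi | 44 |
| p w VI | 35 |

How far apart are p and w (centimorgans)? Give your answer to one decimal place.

5.6 centimorgans

The two most frequent reciprocal classes, p w vi and P W VI, are the parental types, so the F1 was p w vi / P W VI.
The two rarest classes, p W vi and P w VI, are the double crossovers. Comparing them with the parentals, only the w allele has switched, so w is the middle locus and the order is p – w – vi.
Crossovers in the p–w interval produce the single-crossover classes P w vi and p W VI (14 + 10 = 24) plus the double crossovers (4).
RF(p–w) = (24 + 4) / 500 = 28/500 = 0.0560 → 5.6 centimorgans.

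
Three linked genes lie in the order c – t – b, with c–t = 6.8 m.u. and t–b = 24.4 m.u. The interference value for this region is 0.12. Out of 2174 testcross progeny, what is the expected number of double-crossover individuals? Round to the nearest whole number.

32

Map distances give recombination frequencies of 0.068 and 0.244 for the two intervals.
With interference 0.12 (so coincidence = 0.88), expected double-crossover frequency = 0.068 × 0.244 × 0.88 = 0.01460.
Expected number = 0.01460 × 2174 = 31.74 ≈ 32.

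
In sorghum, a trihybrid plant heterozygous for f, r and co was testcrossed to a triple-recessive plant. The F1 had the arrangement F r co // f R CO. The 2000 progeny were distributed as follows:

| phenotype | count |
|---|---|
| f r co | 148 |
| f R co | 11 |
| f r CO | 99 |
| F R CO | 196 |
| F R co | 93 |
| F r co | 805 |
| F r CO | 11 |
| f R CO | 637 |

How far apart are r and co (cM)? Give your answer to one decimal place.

The two rarest classes, F r CO and f R co, are the double crossovers. Comparing them with the parentals, only the co allele has switched, so co is the middle locus and the order is r – co – f.
Crossovers in the r–co interval produce the single-crossover classes F R co and f r CO (93 + 99 = 192) plus the double crossovers (22).
RF(r–co) = (192 + 22) / 2000 = 214/2000 = 0.1070 → 10.7 cM.

10.7 cM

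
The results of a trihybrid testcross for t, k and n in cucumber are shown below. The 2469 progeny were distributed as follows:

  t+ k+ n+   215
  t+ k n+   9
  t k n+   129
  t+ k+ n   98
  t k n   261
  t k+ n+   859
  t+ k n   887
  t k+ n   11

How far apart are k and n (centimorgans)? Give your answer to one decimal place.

10.0 centimorgans

The two most frequent reciprocal classes, t+ k n and t k+ n+, are the parental types, so the F1 was t+ k n / t k+ n+.
The two rarest classes, t+ k n+ and t k+ n, are the double crossovers. Comparing them with the parentals, only the n allele has switched, so n is the middle locus and the order is k – n – t.
Crossovers in the k–n interval produce the single-crossover classes t+ k+ n and t k n+ (98 + 129 = 227) plus the double crossovers (20).
RF(k–n) = (227 + 20) / 2469 = 247/2469 = 0.1000 → 10.0 centimorgans.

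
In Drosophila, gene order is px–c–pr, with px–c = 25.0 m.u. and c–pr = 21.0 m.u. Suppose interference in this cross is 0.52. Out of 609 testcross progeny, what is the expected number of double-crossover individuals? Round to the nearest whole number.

Map distances give recombination frequencies of 0.250 and 0.210 for the two intervals.
With interference 0.52 (so coincidence = 0.48), expected double-crossover frequency = 0.250 × 0.210 × 0.48 = 0.02520.
Expected number = 0.02520 × 609 = 15.35 ≈ 15.

15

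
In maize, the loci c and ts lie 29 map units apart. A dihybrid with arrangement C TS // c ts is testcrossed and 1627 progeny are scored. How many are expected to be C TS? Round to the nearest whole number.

578

A map distance of 29 map units corresponds to a recombination frequency of 0.290.
The F1 is C TS / c ts, so C TS is a parental gamete class with expected frequency (1 − r)/2 = 0.710/2 = 0.3550.
Expected number = 0.3550 × 1627 = 577.58 ≈ 578.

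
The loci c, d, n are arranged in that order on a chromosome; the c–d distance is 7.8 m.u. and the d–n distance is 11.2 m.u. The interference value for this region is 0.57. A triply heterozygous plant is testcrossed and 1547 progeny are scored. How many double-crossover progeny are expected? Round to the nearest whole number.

Map distances give recombination frequencies of 0.078 and 0.112 for the two intervals.
With interference 0.57 (so coincidence = 0.43), expected double-crossover frequency = 0.078 × 0.112 × 0.43 = 0.00376.
Expected number = 0.00376 × 1547 = 5.81 ≈ 6.

6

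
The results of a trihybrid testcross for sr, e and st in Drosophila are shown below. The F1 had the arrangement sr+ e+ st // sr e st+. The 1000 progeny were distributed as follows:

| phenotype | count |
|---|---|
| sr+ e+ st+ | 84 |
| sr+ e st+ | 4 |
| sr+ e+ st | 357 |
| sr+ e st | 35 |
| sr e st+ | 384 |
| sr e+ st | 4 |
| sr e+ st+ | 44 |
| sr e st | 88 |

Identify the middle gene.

sr

The two rarest classes, sr e+ st and sr+ e st+, are the double crossovers. Comparing them with the parentals, only the sr allele has switched, so sr is the middle locus and the order is e – sr – st.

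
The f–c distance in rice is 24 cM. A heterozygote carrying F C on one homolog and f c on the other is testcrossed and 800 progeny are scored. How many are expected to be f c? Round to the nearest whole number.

A map distance of 24 cM corresponds to a recombination frequency of 0.240.
The F1 is F C / f c, so f c is a parental gamete class with expected frequency (1 − r)/2 = 0.760/2 = 0.3800.
Expected number = 0.3800 × 800 = 304.00 ≈ 304.

304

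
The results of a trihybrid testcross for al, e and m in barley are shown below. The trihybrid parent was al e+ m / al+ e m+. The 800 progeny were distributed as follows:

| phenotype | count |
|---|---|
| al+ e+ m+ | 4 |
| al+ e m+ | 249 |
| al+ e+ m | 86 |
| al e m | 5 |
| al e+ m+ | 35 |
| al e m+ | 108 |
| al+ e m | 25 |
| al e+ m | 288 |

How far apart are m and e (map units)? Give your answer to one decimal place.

8.6 map units

The two rarest classes, al e m and al+ e+ m+, are the double crossovers. Comparing them with the parentals, only the e allele has switched, so e is the middle locus and the order is m – e – al.
Crossovers in the m–e interval produce the single-crossover classes al e+ m+ and al+ e m (35 + 25 = 60) plus the double crossovers (9).
RF(m–e) = (60 + 9) / 800 = 69/800 = 0.0862 → 8.6 map units.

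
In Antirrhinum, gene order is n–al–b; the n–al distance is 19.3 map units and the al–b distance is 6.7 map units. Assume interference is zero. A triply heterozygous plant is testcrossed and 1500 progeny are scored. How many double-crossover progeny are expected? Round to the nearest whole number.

19

Map distances give recombination frequencies of 0.193 and 0.067 for the two intervals.
With no interference, expected double-crossover frequency = 0.193 × 0.067 = 0.01293.
Expected number = 0.01293 × 1500 = 19.40 ≈ 19.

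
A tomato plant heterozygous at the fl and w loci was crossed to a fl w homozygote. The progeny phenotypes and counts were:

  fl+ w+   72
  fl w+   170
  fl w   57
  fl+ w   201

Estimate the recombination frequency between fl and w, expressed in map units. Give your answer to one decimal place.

25.8 map units

The two most frequent classes, fl+ w (201) and fl w+ (170), are the parental types, so the F1 was fl+ w / fl w+.
The recombinant classes are fl+ w+ and fl w: 72 + 57 = 129.
Recombination frequency = 129/500 = 0.2580 ≈ 25.8%, i.e. 25.8 map units.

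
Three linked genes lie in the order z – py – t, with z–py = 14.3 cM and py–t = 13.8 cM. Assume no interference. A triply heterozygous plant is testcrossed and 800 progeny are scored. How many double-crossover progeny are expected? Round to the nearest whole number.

16

Map distances give recombination frequencies of 0.143 and 0.138 for the two intervals.
With no interference, expected double-crossover frequency = 0.143 × 0.138 = 0.01973.
Expected number = 0.01973 × 800 = 15.79 ≈ 16.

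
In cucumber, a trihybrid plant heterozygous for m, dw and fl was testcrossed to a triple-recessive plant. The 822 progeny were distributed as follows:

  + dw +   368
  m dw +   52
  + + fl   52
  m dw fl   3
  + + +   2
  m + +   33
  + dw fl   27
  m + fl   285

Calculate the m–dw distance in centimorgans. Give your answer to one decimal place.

13.3 centimorgans

The two most frequent reciprocal classes, + dw + and m + fl, are the parental types, so the F1 was + dw + / m + fl.
The two rarest classes, + + + and m dw fl, are the double crossovers. Comparing them with the parentals, only the dw allele has switched, so dw is the middle locus and the order is fl – dw – m.
Crossovers in the dw–m interval produce the single-crossover classes m dw + and + + fl (52 + 52 = 104) plus the double crossovers (5).
RF(dw–m) = (104 + 5) / 822 = 109/822 = 0.1326 → 13.3 centimorgans.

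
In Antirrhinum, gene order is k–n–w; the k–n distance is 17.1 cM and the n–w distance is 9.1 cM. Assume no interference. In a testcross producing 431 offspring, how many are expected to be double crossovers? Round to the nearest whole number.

Map distances give recombination frequencies of 0.171 and 0.091 for the two intervals.
With no interference, expected double-crossover frequency = 0.171 × 0.091 = 0.01556.
Expected number = 0.01556 × 431 = 6.71 ≈ 7.

7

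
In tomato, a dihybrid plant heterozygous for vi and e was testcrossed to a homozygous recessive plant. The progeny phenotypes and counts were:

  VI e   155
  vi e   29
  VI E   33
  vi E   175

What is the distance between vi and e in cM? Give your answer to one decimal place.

15.8 cM

The two most frequent classes, VI e (155) and vi E (175), are the parental types, so the F1 was VI e / vi E.
The recombinant classes are VI E and vi e: 33 + 29 = 62.
Recombination frequency = 62/392 = 0.1582 ≈ 15.8%, i.e. 15.8 cM.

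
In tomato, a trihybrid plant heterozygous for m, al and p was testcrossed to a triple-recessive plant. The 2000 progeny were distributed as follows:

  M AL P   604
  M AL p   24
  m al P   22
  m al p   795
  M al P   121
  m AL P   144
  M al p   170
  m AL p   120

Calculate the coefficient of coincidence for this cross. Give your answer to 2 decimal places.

The two most frequent reciprocal classes, M AL P and m al p, are the parental types, so the F1 was M AL P / m al p.
The two rarest classes, M AL p and m al P, are the double crossovers. Comparing them with the parentals, only the p allele has switched, so p is the middle locus and the order is m – p – al.
m–p: (314 + 46)/2000 = 0.1800; p–al: (241 + 46)/2000 = 0.1435.
Expected DCO frequency = 0.1800 × 0.1435 ≈ 0.02583; observed = 46/2000 ≈ 0.02300.
Coefficient of coincidence = 0.02300/0.02583 ≈ 0.89.

0.89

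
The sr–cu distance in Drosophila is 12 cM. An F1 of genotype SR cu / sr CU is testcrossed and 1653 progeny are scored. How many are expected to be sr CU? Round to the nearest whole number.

A map distance of 12 cM corresponds to a recombination frequency of 0.120.
The F1 is SR cu / sr CU, so sr CU is a parental gamete class with expected frequency (1 − r)/2 = 0.880/2 = 0.4400.
Expected number = 0.4400 × 1653 = 727.32 ≈ 727.

727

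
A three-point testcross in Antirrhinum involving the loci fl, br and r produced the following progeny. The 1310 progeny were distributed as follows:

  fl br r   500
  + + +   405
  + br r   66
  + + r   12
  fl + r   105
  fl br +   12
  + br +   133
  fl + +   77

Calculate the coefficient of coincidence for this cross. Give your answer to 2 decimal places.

The two most frequent reciprocal classes, fl br r and + + +, are the parental types, so the F1 was fl br r / + + +.
The two rarest classes, fl br + and + + r, are the double crossovers. Comparing them with the parentals, only the r allele has switched, so r is the middle locus and the order is br – r – fl.
br–r: (238 + 24)/1310 = 0.2000; r–fl: (143 + 24)/1310 = 0.1275.
Expected DCO frequency = 0.2000 × 0.1275 ≈ 0.02550; observed = 24/1310 ≈ 0.01832.
Coefficient of coincidence = 0.01832/0.02550 ≈ 0.72.

0.72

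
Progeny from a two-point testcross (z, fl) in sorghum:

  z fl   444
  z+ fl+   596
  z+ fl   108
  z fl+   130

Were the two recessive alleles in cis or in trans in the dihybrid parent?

The two most frequent classes are z+ fl+ (596) and z fl (444); these are the parental (non-recombinant) types.
So the F1 carried z+ fl+ on one chromosome and z fl on the other — the recessive alleles are on the same chromosome (cis / coupling).

cis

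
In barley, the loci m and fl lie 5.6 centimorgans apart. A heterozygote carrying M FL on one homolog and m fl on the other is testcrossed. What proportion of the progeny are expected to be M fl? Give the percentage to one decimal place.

A map distance of 5.6 centimorgans corresponds to a recombination frequency of 0.056.
The F1 is M FL / m fl, so M fl is a recombinant gamete class with expected frequency r/2 = 0.056/2 = 0.0280.
That is 0.0280 = 2.8% of the progeny.

2.8%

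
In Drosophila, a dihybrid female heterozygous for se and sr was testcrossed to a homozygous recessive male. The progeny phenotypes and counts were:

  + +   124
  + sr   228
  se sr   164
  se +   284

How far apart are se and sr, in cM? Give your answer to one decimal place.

The two most frequent classes, + sr (228) and se + (284), are the parental types, so the F1 was + sr / se +.
The recombinant classes are + + and se sr: 124 + 164 = 288.
Recombination frequency = 288/800 = 0.3600 ≈ 36.0%, i.e. 36.0 cM.

36.0 cM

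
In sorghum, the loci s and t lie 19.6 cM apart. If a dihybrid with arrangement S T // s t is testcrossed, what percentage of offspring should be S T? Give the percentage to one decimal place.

A map distance of 19.6 cM corresponds to a recombination frequency of 0.196.
The F1 is S T / s t, so S T is a parental gamete class with expected frequency (1 − r)/2 = 0.804/2 = 0.4020.
That is 0.4020 = 40.2% of the progeny.

40.2%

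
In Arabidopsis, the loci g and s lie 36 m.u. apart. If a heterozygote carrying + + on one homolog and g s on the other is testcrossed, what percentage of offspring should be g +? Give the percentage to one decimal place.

A map distance of 36 m.u. corresponds to a recombination frequency of 0.360.
The F1 is + + / g s, so g + is a recombinant gamete class with expected frequency r/2 = 0.360/2 = 0.1800.
That is 0.1800 = 18.0% of the progeny.

18.0%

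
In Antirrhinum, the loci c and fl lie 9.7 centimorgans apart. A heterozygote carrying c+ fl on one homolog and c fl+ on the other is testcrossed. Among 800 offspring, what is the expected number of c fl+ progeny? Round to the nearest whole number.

A map distance of 9.7 centimorgans corresponds to a recombination frequency of 0.097.
The F1 is c+ fl / c fl+, so c fl+ is a parental gamete class with expected frequency (1 − r)/2 = 0.903/2 = 0.4515.
Expected number = 0.4515 × 800 = 361.20 ≈ 361.

361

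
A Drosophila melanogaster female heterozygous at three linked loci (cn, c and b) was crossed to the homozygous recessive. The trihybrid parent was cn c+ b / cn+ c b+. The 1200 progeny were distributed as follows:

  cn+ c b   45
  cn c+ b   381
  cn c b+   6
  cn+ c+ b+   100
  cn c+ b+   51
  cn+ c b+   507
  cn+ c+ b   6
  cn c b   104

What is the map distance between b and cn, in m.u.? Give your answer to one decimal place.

The two rarest classes, cn+ c+ b and cn c b+, are the double crossovers. Comparing them with the parentals, only the cn allele has switched, so cn is the middle locus and the order is c – cn – b.
Crossovers in the cn–b interval produce the single-crossover classes cn c+ b+ and cn+ c b (51 + 45 = 96) plus the double crossovers (12).
RF(cn–b) = (96 + 12) / 1200 = 108/1200 = 0.0900 → 9.0 m.u.

9.0 m.u.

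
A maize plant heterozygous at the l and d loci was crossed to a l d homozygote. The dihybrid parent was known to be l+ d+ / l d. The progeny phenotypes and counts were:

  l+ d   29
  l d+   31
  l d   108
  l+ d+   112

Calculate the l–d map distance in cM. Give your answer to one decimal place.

The recombinant classes are l+ d and l d+: 29 + 31 = 60.
Recombination frequency = 60/280 = 0.2143 ≈ 21.4%, i.e. 21.4 cM.

21.4 cM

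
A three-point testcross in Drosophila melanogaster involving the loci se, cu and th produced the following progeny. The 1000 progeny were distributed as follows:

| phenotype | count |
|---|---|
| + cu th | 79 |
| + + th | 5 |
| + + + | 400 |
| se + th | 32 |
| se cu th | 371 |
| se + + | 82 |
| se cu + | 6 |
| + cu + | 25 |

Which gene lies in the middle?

th

The two most frequent reciprocal classes, se cu th and + + +, are the parental types, so the F1 was se cu th / + + +.
The two rarest classes, se cu + and + + th, are the double crossovers. Comparing them with the parentals, only the th allele has switched, so th is the middle locus and the order is se – th – cu.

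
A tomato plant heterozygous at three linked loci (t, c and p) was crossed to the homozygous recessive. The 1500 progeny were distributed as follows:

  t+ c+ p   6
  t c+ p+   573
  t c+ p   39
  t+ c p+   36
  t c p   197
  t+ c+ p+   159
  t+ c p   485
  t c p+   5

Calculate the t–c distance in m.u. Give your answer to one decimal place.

The two most frequent reciprocal classes, t c+ p+ and t+ c p, are the parental types, so the F1 was t c+ p+ / t+ c p.
The two rarest classes, t c p+ and t+ c+ p, are the double crossovers. Comparing them with the parentals, only the c allele has switched, so c is the middle locus and the order is t – c – p.
Crossovers in the t–c interval produce the single-crossover classes t+ c+ p+ and t c p (159 + 197 = 356) plus the double crossovers (11).
RF(t–c) = (356 + 11) / 1500 = 367/1500 = 0.2447 → 24.5 m.u.

24.5 m.u.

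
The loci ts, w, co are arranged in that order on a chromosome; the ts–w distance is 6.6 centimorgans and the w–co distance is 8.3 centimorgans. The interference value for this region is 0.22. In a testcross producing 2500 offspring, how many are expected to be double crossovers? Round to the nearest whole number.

Map distances give recombination frequencies of 0.066 and 0.083 for the two intervals.
With interference 0.22 (so coincidence = 0.78), expected double-crossover frequency = 0.066 × 0.083 × 0.78 = 0.00427.
Expected number = 0.00427 × 2500 = 10.68 ≈ 11.

11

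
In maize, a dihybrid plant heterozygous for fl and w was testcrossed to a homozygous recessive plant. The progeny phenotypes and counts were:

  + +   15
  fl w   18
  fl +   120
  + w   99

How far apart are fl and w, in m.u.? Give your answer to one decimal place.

13.1 m.u.

The two most frequent classes, + w (99) and fl + (120), are the parental types, so the F1 was + w / fl +.
The recombinant classes are + + and fl w: 15 + 18 = 33.
Recombination frequency = 33/252 = 0.1310 ≈ 13.1%, i.e. 13.1 m.u.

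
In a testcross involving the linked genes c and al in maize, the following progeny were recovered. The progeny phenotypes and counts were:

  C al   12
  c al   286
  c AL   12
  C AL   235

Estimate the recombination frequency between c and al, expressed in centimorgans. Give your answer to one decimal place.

4.4 centimorgans

The two most frequent classes, C AL (235) and c al (286), are the parental types, so the F1 was C AL / c al.
The recombinant classes are C al and c AL: 12 + 12 = 24.
Recombination frequency = 24/545 = 0.0440 ≈ 4.4%, i.e. 4.4 centimorgans.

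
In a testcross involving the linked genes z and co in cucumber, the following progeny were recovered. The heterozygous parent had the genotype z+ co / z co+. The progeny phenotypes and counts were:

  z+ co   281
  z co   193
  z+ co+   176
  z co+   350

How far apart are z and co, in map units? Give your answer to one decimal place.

The recombinant classes are z+ co+ and z co: 176 + 193 = 369.
Recombination frequency = 369/1000 = 0.3690 ≈ 36.9%, i.e. 36.9 map units.

36.9 map units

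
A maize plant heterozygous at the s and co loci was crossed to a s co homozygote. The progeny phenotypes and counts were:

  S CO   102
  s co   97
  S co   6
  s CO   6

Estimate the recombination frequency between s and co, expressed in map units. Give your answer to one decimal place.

The two most frequent classes, S CO (102) and s co (97), are the parental types, so the F1 was S CO / s co.
The recombinant classes are S co and s CO: 6 + 6 = 12.
Recombination frequency = 12/211 = 0.0569 ≈ 5.7%, i.e. 5.7 map units.

5.7 map units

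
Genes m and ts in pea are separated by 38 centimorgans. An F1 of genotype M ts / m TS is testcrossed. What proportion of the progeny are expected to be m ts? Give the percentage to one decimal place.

19.0%

A map distance of 38 centimorgans corresponds to a recombination frequency of 0.380.
The F1 is M ts / m TS, so m ts is a recombinant gamete class with expected frequency r/2 = 0.380/2 = 0.1900.
That is 0.1900 = 19.0% of the progeny.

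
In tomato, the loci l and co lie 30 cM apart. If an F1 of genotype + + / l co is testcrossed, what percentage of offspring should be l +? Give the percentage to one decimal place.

15.0%

A map distance of 30 cM corresponds to a recombination frequency of 0.300.
The F1 is + + / l co, so l + is a recombinant gamete class with expected frequency r/2 = 0.300/2 = 0.1500.
That is 0.1500 = 15.0% of the progeny.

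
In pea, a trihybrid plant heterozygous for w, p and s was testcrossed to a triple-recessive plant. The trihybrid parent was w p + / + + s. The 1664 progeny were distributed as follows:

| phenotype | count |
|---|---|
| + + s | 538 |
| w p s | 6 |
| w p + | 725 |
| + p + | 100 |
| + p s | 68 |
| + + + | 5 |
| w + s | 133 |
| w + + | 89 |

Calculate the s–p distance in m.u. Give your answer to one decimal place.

The two rarest classes, w p s and + + +, are the double crossovers. Comparing them with the parentals, only the s allele has switched, so s is the middle locus and the order is w – s – p.
Crossovers in the s–p interval produce the single-crossover classes w + + and + p s (89 + 68 = 157) plus the double crossovers (11).
RF(s–p) = (157 + 11) / 1664 = 168/1664 = 0.1010 → 10.1 m.u.

10.1 m.u.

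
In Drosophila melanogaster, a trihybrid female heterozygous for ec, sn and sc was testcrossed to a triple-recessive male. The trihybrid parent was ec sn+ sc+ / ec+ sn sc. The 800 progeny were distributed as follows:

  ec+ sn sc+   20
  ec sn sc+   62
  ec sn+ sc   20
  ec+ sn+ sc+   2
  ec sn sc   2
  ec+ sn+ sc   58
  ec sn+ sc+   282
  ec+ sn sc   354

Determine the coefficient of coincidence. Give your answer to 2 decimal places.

0.59

The two rarest classes, ec+ sn+ sc+ and ec sn sc, are the double crossovers. Comparing them with the parentals, only the ec allele has switched, so ec is the middle locus and the order is sc – ec – sn.
sc–ec: (40 + 4)/800 = 0.0550; ec–sn: (120 + 4)/800 = 0.1550.
Expected DCO frequency = 0.0550 × 0.1550 ≈ 0.00852; observed = 4/800 ≈ 0.00500.
Coefficient of coincidence = 0.00500/0.00852 ≈ 0.59.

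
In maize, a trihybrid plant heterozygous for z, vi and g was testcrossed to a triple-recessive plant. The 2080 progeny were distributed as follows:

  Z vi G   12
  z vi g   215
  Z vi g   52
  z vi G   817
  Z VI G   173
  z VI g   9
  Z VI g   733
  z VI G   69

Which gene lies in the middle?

z

The two most frequent reciprocal classes, z vi G and Z VI g, are the parental types, so the F1 was z vi G / Z VI g.
The two rarest classes, Z vi G and z VI g, are the double crossovers. Comparing them with the parentals, only the z allele has switched, so z is the middle locus and the order is g – z – vi.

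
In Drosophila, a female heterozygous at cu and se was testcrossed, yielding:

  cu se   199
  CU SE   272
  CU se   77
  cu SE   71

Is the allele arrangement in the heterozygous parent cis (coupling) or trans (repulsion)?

The two most frequent classes are CU SE (272) and cu se (199); these are the parental (non-recombinant) types.
So the F1 carried CU SE on one chromosome and cu se on the other — the recessive alleles are on the same chromosome (cis / coupling).

cis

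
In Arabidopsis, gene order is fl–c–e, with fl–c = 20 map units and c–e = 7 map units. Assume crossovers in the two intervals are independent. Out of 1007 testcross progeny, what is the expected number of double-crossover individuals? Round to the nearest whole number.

14

Map distances give recombination frequencies of 0.200 and 0.070 for the two intervals.
With no interference, expected double-crossover frequency = 0.200 × 0.070 = 0.01400.
Expected number = 0.01400 × 1007 = 14.10 ≈ 14.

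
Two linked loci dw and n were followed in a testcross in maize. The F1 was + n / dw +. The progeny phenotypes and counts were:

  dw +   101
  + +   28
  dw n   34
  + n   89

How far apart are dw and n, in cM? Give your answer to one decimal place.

The recombinant classes are + + and dw n: 28 + 34 = 62.
Recombination frequency = 62/252 = 0.2460 ≈ 24.6%, i.e. 24.6 cM.

24.6 cM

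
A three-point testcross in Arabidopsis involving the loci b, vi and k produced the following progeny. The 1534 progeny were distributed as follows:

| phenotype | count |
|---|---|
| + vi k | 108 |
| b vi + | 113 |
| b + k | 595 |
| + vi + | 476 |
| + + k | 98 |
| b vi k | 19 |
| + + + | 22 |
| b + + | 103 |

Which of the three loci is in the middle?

The two most frequent reciprocal classes, + vi + and b + k, are the parental types, so the F1 was + vi + / b + k.
The two rarest classes, + + + and b vi k, are the double crossovers. Comparing them with the parentals, only the vi allele has switched, so vi is the middle locus and the order is b – vi – k.

vi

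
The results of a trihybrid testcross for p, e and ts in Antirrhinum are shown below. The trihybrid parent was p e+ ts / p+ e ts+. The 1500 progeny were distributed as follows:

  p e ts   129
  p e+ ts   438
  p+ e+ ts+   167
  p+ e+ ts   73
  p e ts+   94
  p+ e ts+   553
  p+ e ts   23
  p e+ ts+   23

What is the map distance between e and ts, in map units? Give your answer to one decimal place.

The two rarest classes, p e+ ts+ and p+ e ts, are the double crossovers. Comparing them with the parentals, only the ts allele has switched, so ts is the middle locus and the order is p – ts – e.
Crossovers in the ts–e interval produce the single-crossover classes p e ts and p+ e+ ts+ (129 + 167 = 296) plus the double crossovers (46).
RF(ts–e) = (296 + 46) / 1500 = 342/1500 = 0.2280 → 22.8 map units.

22.8 map units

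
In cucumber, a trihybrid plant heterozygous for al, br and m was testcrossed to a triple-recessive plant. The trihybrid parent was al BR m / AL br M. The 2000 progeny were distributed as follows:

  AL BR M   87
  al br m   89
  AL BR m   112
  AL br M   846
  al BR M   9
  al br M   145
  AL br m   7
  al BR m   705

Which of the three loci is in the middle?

The two rarest classes, al BR M and AL br m, are the double crossovers. Comparing them with the parentals, only the m allele has switched, so m is the middle locus and the order is br – m – al.

m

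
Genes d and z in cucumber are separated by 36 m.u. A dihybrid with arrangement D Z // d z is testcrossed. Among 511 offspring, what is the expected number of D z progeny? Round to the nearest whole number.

A map distance of 36 m.u. corresponds to a recombination frequency of 0.360.
The F1 is D Z / d z, so D z is a recombinant gamete class with expected frequency r/2 = 0.360/2 = 0.1800.
Expected number = 0.1800 × 511 = 91.98 ≈ 92.

92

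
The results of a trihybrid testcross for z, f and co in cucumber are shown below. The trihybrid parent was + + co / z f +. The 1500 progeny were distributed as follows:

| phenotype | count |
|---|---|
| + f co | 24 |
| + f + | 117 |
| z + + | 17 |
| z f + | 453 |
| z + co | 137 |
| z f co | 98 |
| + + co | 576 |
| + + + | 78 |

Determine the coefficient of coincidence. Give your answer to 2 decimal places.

The two rarest classes, + f co and z + +, are the double crossovers. Comparing them with the parentals, only the f allele has switched, so f is the middle locus and the order is z – f – co.
z–f: (254 + 41)/1500 = 0.1967; f–co: (176 + 41)/1500 = 0.1447.
Expected DCO frequency = 0.1967 × 0.1447 ≈ 0.02846; observed = 41/1500 ≈ 0.02733.
Coefficient of coincidence = 0.02733/0.02846 ≈ 0.96.

0.96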